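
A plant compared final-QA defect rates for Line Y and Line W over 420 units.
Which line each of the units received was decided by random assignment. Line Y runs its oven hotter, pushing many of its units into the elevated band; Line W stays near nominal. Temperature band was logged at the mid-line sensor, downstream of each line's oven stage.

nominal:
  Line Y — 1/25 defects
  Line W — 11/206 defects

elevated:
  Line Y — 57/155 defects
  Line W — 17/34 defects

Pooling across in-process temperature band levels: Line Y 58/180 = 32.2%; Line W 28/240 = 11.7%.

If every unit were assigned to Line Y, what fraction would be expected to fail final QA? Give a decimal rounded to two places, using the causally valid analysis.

0.32

Within every in-process temperature band level Line Y has the lower rate, yet pooled Line W does — Simpson's reversal.
In-process temperature band here is a post-treatment variable shaped by the line; conditioning on it would introduce bias rather than remove it. The overall comparison is the causal one.
So P(outcome | do(Line Y)) is just the pooled rate for Line Y: 58/180 = 0.322.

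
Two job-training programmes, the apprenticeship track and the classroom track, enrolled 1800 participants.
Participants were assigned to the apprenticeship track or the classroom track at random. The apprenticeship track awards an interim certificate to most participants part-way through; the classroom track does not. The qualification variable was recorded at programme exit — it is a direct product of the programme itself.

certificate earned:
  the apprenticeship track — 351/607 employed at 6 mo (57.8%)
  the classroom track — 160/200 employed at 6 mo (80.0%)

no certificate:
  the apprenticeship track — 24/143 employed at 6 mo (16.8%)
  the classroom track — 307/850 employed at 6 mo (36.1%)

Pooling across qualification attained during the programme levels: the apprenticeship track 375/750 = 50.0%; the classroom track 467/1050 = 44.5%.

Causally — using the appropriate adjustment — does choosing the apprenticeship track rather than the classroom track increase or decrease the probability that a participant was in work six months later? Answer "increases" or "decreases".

increases

The stratified and pooled comparisons disagree (the classroom track wins within each qualification attained during the programme; the apprenticeship track wins overall), so the answer turns on the causal role of qualification attained during the programme.
Qualification attained during the programme lies on the pathway programme → qualification attained during the programme → outcome, so adjusting for it blocks the indirect effect. For the total causal effect of programme, use the unadjusted pooled rates.
Pooled: the apprenticeship track 50.0% vs the classroom track 44.5%; the apprenticeship track is higher overall.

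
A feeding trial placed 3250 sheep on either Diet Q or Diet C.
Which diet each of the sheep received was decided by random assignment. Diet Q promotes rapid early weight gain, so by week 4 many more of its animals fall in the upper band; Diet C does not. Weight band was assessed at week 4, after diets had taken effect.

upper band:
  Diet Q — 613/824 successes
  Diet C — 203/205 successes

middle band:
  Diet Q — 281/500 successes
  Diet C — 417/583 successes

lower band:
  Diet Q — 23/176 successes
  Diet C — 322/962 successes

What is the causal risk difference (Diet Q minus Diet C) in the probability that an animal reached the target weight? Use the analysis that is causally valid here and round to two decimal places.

The week-4 weight band-specific comparison favours Diet C throughout, but the pooled figures favour Diet Q. The question is whether to condition on week-4 weight band.
Week-4 weight band lies on the pathway diet → week-4 weight band → outcome, so adjusting for it blocks the indirect effect. For the total causal effect of diet, use the unadjusted pooled rates.
The causal difference is the pooled difference: 0.611 − 0.538 = +0.073.

+0.07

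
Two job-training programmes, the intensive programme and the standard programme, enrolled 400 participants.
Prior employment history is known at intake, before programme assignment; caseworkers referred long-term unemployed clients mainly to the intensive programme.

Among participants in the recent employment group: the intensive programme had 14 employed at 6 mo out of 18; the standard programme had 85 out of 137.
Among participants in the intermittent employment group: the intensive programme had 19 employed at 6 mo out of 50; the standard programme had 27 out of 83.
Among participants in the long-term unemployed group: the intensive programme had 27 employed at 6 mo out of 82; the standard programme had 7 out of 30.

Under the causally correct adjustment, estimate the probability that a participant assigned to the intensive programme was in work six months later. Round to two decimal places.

0.52

the intensive programme is higher inside every prior employment history stratum but the standard programme is higher in aggregate. Whether to stratify depends on how prior employment history relates to the programme.
Nothing the programme does changes prior employment history; the imbalance is an allocation artefact. With prior employment history also predicting the outcome, the pooled figure is confounded, and the within-stratum comparison is the causal one.
Standardising the intensive programme to the population prior employment history mix: 0.388·14/18 + 0.333·19/50 + 0.280·27/82 = 0.520.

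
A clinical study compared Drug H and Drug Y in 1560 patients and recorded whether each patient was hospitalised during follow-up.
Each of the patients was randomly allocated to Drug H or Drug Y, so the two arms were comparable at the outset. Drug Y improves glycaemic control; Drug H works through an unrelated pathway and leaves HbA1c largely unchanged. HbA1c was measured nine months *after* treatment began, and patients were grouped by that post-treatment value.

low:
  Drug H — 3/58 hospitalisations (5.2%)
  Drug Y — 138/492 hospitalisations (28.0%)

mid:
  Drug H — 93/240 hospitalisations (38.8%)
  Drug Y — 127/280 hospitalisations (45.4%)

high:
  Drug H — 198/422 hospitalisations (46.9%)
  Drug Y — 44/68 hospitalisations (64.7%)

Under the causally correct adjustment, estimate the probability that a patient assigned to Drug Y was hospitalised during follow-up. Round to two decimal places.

0.37

The stratified and pooled comparisons disagree (Drug H wins within each HbA1c; Drug Y wins overall), so the answer turns on the causal role of HbA1c.
Stratifying would compare drugs among patients the drugs themselves sorted into HbA1c groups — a form of selection on an intermediate. The unconditioned pooled rates give the total causal effect.
So P(outcome | do(Drug Y)) is just the pooled rate for Drug Y: 309/840 = 0.368.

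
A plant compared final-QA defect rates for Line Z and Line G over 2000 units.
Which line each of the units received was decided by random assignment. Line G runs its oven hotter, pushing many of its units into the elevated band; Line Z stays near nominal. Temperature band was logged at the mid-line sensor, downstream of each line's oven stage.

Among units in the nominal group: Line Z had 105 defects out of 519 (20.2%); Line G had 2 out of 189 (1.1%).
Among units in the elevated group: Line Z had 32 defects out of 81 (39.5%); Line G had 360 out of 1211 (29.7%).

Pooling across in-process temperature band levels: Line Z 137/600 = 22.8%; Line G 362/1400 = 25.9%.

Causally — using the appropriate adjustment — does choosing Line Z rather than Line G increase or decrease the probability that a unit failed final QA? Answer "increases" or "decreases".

decreases

The stratified and pooled comparisons disagree (Line G wins within each in-process temperature band; Line Z wins overall), so the answer turns on the causal role of in-process temperature band.
In-process temperature band is downstream of the line. One should not condition on a consequence of treatment, so the overall rates are the right comparison.
Pooled: Line Z 22.8% vs Line G 25.9%; Line Z is lower overall.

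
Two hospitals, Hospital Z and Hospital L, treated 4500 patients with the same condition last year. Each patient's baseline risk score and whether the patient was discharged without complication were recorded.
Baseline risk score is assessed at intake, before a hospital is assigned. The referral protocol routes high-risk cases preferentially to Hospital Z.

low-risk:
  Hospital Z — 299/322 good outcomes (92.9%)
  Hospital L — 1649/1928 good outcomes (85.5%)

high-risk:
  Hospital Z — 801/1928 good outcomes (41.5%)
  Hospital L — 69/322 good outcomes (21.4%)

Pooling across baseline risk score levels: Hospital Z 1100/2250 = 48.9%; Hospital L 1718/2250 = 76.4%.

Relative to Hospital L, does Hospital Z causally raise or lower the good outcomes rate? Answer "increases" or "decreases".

increases

Hospital Z is higher inside every baseline risk score stratum but Hospital L is higher in aggregate. Whether to stratify depends on how baseline risk score relates to the hospital.
Baseline risk score satisfies the back-door criterion: it is not a descendant of the hospital, and it blocks the spurious path from hospital to outcome. Adjusting for it (i.e., using the within-baseline risk score rates) gives the causal effect.
Within each level — low-risk: 92.9% vs 85.5%; high-risk: 41.5% vs 21.4% — Hospital Z is higher every time.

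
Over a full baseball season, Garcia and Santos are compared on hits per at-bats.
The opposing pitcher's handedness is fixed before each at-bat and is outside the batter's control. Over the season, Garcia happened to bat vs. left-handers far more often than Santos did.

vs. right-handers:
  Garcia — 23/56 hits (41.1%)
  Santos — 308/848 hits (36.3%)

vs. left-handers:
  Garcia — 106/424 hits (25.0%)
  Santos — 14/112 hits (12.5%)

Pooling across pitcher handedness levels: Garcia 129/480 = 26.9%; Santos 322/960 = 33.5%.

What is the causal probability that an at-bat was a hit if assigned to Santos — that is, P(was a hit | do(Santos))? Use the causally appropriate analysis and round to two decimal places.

The stratified and pooled comparisons disagree (Garcia wins within each pitcher handedness; Santos wins overall), so the answer turns on the causal role of pitcher handedness.
Nothing the player does changes pitcher handedness; the imbalance is an allocation artefact. With pitcher handedness also predicting the outcome, the pooled figure is confounded, and the within-stratum comparison is the causal one.
Standardising Santos to the population pitcher handedness mix: 0.628·308/848 + 0.372·14/112 = 0.275.

0.27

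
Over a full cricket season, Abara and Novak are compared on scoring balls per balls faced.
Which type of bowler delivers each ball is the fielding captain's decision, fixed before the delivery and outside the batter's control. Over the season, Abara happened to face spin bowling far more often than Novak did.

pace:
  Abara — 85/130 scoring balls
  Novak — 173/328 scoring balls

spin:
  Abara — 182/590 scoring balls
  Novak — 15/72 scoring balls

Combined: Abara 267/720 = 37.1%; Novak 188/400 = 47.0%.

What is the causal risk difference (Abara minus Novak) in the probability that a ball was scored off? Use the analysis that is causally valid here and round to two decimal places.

+0.11

Bowling type differs across players for reasons unrelated to any effect of the player itself, and it separately predicts the outcome — a classic confounder. We must compare within bowling type levels.
Adjusting over the population distribution of bowling type: 0.409·(0.654−0.527) + 0.591·(0.308−0.208) = +0.111.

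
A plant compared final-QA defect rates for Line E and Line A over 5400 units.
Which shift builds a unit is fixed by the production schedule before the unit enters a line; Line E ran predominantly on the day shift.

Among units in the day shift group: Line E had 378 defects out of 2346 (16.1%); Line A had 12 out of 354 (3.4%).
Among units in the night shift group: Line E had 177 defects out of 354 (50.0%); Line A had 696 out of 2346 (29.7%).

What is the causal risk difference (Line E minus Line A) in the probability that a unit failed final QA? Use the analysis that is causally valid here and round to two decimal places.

Shift is set before the line has any effect — it is not caused by the line — and it independently drives the outcome. That makes it a confounder, so the causal comparison is within shift levels.
Adjusting over the population distribution of shift: 0.500·(0.161−0.034) + 0.500·(0.500−0.297) = +0.165.

+0.17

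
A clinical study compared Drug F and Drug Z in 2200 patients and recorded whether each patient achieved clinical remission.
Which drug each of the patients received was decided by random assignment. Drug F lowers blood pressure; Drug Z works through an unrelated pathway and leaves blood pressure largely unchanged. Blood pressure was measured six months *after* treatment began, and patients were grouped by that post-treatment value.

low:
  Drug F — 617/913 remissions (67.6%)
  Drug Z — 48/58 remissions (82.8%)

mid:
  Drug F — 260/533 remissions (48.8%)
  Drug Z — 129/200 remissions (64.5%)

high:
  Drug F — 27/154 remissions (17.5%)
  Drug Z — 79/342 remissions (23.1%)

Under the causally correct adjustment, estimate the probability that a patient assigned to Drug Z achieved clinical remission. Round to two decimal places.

Blood pressure here is a post-treatment variable shaped by the drug; conditioning on it would introduce bias rather than remove it. The overall comparison is the causal one.
So P(outcome | do(Drug Z)) is just the pooled rate for Drug Z: 256/600 = 0.427.

0.43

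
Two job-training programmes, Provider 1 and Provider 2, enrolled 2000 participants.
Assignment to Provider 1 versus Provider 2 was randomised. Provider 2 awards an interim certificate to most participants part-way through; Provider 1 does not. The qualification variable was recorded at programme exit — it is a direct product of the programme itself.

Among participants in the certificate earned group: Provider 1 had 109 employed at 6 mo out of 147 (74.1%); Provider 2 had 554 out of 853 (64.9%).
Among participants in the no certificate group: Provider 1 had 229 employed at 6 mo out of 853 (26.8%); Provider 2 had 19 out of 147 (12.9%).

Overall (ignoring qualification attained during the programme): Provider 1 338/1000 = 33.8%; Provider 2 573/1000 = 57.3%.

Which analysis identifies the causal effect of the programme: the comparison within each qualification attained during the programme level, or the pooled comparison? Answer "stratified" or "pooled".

pooled

The qualification attained during the programme-specific comparison favours Provider 1 throughout, but the pooled figures favour Provider 2. The question is whether to condition on qualification attained during the programme.
Qualification attained during the programme lies on the pathway programme → qualification attained during the programme → outcome, so adjusting for it blocks the indirect effect. For the total causal effect of programme, use the unadjusted pooled rates.
Pooled: Provider 1 33.8% vs Provider 2 57.3%; Provider 2 is higher overall.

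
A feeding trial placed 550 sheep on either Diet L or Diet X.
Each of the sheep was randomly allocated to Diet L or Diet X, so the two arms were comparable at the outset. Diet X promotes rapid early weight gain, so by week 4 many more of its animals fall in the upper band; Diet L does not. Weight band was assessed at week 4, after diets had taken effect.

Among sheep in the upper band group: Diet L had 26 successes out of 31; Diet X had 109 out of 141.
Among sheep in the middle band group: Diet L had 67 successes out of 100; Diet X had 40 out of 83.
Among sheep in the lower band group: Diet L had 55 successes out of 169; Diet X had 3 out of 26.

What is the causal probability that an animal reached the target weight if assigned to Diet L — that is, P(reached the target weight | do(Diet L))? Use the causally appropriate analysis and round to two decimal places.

Within every week-4 weight band level Diet L has the higher rate, yet pooled Diet X does — Simpson's reversal.
Week-4 weight band here is a post-treatment variable shaped by the diet; conditioning on it would introduce bias rather than remove it. The overall comparison is the causal one.
So P(outcome | do(Diet L)) is just the pooled rate for Diet L: 148/300 = 0.493.

0.49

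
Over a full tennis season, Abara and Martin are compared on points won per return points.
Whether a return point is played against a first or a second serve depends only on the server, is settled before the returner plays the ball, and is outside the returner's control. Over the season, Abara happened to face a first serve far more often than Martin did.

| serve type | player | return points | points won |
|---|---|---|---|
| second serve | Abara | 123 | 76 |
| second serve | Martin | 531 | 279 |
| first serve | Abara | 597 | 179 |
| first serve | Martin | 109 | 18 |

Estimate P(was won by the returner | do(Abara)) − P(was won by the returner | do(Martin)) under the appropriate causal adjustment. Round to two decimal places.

+0.11

Since serve type is a pre-existing factor (not a product of the player) and it affects the outcome on its own, it is a confounder. The stratified rates, not the pooled rate, identify the causal effect.
Adjusting over the population distribution of serve type: 0.481·(0.618−0.525) + 0.519·(0.300−0.165) = +0.114.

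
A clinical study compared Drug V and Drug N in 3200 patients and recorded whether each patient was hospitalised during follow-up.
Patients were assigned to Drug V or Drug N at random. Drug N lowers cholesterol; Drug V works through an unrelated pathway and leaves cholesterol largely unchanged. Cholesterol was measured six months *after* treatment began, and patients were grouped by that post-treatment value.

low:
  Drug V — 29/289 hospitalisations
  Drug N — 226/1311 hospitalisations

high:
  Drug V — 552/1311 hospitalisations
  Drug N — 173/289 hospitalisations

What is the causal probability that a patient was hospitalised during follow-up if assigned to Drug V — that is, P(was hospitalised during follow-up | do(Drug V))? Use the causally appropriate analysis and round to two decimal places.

The distribution of cholesterol is itself part of what the drug does — it is an intermediate outcome. Holding it fixed would remove that part of the effect; the total effect is the pooled difference.
So P(outcome | do(Drug V)) is just the pooled rate for Drug V: 581/1600 = 0.363.

0.36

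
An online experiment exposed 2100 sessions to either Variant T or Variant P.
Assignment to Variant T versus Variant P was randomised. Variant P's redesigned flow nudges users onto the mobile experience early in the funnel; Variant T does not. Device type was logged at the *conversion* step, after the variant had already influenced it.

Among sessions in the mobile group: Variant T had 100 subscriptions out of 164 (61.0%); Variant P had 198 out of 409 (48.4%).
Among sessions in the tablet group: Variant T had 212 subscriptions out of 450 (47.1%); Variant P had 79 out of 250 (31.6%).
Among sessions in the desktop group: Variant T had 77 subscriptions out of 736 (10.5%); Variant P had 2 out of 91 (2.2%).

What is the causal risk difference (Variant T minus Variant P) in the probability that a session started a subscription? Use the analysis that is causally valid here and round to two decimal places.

Within every device type level Variant T has the higher rate, yet pooled Variant P does — Simpson's reversal.
Device type here is a post-treatment variable shaped by the variant; conditioning on it would introduce bias rather than remove it. The overall comparison is the causal one.
The causal difference is the pooled difference: 0.288 − 0.372 = -0.084.

-0.08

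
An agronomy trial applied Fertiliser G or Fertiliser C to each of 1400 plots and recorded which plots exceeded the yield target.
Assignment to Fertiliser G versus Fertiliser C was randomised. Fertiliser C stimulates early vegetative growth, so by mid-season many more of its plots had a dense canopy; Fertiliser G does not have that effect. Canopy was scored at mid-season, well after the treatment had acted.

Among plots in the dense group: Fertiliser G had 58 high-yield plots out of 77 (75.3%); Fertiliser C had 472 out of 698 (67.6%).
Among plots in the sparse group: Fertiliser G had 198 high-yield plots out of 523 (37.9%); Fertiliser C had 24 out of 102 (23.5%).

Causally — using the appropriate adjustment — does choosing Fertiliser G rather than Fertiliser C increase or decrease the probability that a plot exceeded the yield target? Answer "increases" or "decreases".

decreases

Because the fertiliser influences mid-season canopy, mid-season canopy is a post-treatment mediator, not a confounder. Stratifying on it would bias the estimate; the causal effect is the crude pooled difference.
Pooled: Fertiliser G 42.7% vs Fertiliser C 62.0%; Fertiliser C is higher overall.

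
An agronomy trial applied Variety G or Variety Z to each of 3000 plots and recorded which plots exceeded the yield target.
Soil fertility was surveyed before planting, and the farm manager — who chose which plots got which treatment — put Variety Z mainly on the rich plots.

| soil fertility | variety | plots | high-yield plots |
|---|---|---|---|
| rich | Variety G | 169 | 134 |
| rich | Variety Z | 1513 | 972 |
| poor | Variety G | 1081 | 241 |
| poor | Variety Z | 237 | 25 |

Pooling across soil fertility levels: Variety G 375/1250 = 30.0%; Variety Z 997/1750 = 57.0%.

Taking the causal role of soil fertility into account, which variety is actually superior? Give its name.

Variety G

The imbalance in soil fertility arose from how plots were allocated, not from anything the variety did; and soil fertility independently affects the outcome. The pooled gap is confounded — condition on soil fertility.
Within each level — rich: 79.3% vs 64.2%; poor: 22.3% vs 10.5% — Variety G is higher every time.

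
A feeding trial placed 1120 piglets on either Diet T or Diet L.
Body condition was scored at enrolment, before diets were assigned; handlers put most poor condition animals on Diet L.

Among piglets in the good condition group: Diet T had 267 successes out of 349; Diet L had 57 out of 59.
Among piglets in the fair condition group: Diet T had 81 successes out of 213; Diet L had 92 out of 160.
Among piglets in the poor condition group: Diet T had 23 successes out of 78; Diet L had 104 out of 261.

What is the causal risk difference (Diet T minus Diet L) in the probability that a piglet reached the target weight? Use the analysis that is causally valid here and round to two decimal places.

-0.17

Within every starting body condition level Diet L has the higher rate, yet pooled Diet T does — Simpson's reversal.
Starting body condition satisfies the back-door criterion: it is not a descendant of the diet, and it blocks the spurious path from diet to outcome. Adjusting for it (i.e., using the within-starting body condition rates) gives the causal effect.
Adjusting over the population distribution of starting body condition: 0.364·(0.765−0.966) + 0.333·(0.380−0.575) + 0.303·(0.295−0.398) = -0.169.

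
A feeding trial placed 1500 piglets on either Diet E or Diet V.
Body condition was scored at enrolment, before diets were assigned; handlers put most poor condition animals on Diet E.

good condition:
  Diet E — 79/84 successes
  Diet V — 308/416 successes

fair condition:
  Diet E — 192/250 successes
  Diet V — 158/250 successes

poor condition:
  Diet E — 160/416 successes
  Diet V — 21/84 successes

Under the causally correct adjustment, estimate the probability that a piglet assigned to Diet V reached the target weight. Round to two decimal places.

The imbalance in starting body condition arose from how piglets were allocated, not from anything the diet did; and starting body condition independently affects the outcome. The pooled gap is confounded — condition on starting body condition.
Standardising Diet V to the population starting body condition mix: 0.333·308/416 + 0.333·158/250 + 0.333·21/84 = 0.541.

0.54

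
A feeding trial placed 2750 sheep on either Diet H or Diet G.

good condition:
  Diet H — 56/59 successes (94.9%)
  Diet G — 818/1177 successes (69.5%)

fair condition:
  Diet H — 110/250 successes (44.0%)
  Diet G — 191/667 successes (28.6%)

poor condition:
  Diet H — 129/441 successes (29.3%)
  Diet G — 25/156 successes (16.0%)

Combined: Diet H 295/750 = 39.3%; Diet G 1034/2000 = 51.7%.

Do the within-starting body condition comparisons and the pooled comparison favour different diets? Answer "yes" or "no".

yes

Within each starting body condition level (good condition 94.9% vs 69.5%; fair condition 44.0% vs 28.6%; poor condition 29.3% vs 16.0%), Diet H has the higher rate every time. Pooled: 39.3% vs 51.7% — Diet G has the higher rate overall. The two comparisons disagree.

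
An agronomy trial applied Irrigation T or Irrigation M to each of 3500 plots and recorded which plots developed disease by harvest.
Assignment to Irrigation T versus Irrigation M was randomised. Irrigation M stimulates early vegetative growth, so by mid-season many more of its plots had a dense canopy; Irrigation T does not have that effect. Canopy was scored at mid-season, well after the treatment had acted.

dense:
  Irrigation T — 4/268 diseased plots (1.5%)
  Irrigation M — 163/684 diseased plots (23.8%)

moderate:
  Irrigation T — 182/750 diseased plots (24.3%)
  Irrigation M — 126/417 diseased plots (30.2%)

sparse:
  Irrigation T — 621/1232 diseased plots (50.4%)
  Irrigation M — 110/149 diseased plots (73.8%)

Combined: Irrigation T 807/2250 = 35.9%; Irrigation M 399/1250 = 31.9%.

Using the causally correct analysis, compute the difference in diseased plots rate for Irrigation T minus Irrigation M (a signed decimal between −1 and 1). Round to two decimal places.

+0.04

The stratified and pooled comparisons disagree (Irrigation T wins within each mid-season canopy; Irrigation M wins overall), so the answer turns on the causal role of mid-season canopy.
Mid-season canopy lies on the pathway irrigation → mid-season canopy → outcome, so adjusting for it blocks the indirect effect. For the total causal effect of irrigation, use the unadjusted pooled rates.
The causal difference is the pooled difference: 0.359 − 0.319 = +0.039.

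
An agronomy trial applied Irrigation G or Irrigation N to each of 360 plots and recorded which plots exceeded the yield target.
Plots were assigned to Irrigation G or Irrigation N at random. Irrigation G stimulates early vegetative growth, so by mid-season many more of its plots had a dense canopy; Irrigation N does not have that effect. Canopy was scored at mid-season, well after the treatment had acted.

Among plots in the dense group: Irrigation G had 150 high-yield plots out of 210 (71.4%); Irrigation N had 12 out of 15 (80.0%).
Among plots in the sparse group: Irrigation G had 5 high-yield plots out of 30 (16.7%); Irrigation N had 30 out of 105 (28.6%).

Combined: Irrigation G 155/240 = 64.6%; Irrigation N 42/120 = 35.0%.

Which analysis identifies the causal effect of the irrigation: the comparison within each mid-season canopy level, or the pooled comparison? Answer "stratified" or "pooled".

pooled

Within every mid-season canopy level Irrigation N has the higher rate, yet pooled Irrigation G does — Simpson's reversal.
Mid-season canopy is downstream of the irrigation. One should not condition on a consequence of treatment, so the overall rates are the right comparison.
Pooled: Irrigation G 64.6% vs Irrigation N 35.0%; Irrigation G is higher overall.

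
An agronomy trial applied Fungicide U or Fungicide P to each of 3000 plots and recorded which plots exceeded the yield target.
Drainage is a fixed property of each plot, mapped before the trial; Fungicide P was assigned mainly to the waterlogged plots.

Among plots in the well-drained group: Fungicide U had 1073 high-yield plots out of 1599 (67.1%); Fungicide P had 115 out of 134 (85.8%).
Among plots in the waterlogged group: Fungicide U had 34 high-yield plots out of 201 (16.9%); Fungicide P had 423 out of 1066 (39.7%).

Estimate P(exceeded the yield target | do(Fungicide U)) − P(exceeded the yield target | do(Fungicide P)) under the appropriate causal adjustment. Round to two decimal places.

-0.20

The stratified and pooled comparisons disagree (Fungicide P wins within each field drainage; Fungicide U wins overall), so the answer turns on the causal role of field drainage.
Nothing the fungicide does changes field drainage; the imbalance is an allocation artefact. With field drainage also predicting the outcome, the pooled figure is confounded, and the within-stratum comparison is the causal one.
Adjusting over the population distribution of field drainage: 0.578·(0.671−0.858) + 0.422·(0.169−0.397) = -0.204.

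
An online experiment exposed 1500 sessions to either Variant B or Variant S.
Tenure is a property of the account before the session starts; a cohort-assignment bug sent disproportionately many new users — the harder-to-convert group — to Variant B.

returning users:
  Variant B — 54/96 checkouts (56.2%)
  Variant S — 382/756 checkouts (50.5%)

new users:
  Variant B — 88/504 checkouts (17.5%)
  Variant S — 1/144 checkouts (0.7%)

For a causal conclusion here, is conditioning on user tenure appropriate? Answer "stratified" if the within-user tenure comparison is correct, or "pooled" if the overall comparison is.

The imbalance in user tenure arose from how sessions were allocated, not from anything the variant did; and user tenure independently affects the outcome. The pooled gap is confounded — condition on user tenure.
Within each level — returning users: 56.2% vs 50.5%; new users: 17.5% vs 0.7% — Variant B is higher every time.

stratified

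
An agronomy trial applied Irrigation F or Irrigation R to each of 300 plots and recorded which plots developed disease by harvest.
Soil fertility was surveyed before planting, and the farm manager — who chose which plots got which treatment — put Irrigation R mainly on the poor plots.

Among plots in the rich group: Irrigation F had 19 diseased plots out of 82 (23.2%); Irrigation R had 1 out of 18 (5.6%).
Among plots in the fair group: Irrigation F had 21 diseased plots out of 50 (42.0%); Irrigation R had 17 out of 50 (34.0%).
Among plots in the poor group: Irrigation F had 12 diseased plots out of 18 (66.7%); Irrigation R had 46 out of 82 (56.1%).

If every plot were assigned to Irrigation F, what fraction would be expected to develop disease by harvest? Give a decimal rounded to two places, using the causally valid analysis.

The imbalance in soil fertility arose from how plots were allocated, not from anything the irrigation did; and soil fertility independently affects the outcome. The pooled gap is confounded — condition on soil fertility.
Standardising Irrigation F to the population soil fertility mix: 0.333·19/82 + 0.333·21/50 + 0.333·12/18 = 0.439.

0.44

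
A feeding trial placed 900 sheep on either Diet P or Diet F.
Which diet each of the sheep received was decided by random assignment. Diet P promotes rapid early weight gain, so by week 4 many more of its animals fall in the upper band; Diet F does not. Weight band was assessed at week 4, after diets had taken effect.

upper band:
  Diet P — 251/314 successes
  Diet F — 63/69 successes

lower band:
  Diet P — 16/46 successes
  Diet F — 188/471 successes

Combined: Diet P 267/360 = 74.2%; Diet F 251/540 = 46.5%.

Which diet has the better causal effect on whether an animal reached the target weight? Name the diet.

Diet P

The distribution of week-4 weight band is itself part of what the diet does — it is an intermediate outcome. Holding it fixed would remove that part of the effect; the total effect is the pooled difference.
Pooled: Diet P 74.2% vs Diet F 46.5%; Diet P is higher overall.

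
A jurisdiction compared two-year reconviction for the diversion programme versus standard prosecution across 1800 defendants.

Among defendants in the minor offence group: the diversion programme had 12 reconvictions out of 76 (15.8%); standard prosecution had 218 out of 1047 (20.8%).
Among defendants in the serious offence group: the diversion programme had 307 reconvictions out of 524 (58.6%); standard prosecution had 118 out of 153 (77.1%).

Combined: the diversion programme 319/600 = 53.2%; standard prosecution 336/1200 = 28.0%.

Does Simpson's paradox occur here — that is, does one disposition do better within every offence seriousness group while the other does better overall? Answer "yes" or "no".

yes

Within each offence seriousness level (minor offence 15.8% vs 20.8%; serious offence 58.6% vs 77.1%), the diversion programme has the lower rate every time. Pooled: 53.2% vs 28.0% — standard prosecution has the lower rate overall. The two comparisons disagree.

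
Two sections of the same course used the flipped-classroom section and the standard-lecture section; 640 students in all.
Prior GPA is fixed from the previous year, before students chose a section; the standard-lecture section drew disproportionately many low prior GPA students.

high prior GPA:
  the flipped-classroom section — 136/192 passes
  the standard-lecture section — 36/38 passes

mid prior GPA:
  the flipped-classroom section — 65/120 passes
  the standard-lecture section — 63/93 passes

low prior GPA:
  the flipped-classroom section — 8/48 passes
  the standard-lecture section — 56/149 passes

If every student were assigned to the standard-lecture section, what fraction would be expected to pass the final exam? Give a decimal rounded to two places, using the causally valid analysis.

the standard-lecture section is higher inside every prior GPA band stratum but the flipped-classroom section is higher in aggregate. Whether to stratify depends on how prior GPA band relates to the teaching method.
Since prior GPA band is a pre-existing factor (not a product of the teaching method) and it affects the outcome on its own, it is a confounder. The stratified rates, not the pooled rate, identify the causal effect.
Standardising the standard-lecture section to the population prior GPA band mix: 0.359·36/38 + 0.333·63/93 + 0.308·56/149 = 0.682.

0.68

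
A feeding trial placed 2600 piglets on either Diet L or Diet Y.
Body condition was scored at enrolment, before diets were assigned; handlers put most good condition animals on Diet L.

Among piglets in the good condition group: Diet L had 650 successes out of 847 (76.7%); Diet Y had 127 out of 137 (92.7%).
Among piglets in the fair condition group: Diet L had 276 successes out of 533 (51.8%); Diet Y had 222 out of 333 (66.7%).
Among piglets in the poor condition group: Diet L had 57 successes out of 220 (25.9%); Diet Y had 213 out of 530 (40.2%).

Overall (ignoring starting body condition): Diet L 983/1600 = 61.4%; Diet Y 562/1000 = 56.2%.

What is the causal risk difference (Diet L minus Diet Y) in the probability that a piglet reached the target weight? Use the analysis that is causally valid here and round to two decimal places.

-0.15

The starting body condition-specific comparison favours Diet Y throughout, but the pooled figures favour Diet L. The question is whether to condition on starting body condition.
Starting body condition satisfies the back-door criterion: it is not a descendant of the diet, and it blocks the spurious path from diet to outcome. Adjusting for it (i.e., using the within-starting body condition rates) gives the causal effect.
Adjusting over the population distribution of starting body condition: 0.378·(0.767−0.927) + 0.333·(0.518−0.667) + 0.288·(0.259−0.402) = -0.151.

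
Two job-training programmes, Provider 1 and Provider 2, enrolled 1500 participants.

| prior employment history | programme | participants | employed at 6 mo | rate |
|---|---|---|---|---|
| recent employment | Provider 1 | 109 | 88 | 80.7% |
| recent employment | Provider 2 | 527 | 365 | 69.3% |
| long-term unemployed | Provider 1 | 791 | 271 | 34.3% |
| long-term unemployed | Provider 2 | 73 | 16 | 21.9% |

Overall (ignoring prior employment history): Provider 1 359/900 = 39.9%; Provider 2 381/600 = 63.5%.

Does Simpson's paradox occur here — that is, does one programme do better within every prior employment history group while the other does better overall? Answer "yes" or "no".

yes

Within each prior employment history level (recent employment 80.7% vs 69.3%; long-term unemployed 34.3% vs 21.9%), Provider 1 has the higher rate every time. Pooled: 39.9% vs 63.5% — Provider 2 has the higher rate overall. The two comparisons disagree.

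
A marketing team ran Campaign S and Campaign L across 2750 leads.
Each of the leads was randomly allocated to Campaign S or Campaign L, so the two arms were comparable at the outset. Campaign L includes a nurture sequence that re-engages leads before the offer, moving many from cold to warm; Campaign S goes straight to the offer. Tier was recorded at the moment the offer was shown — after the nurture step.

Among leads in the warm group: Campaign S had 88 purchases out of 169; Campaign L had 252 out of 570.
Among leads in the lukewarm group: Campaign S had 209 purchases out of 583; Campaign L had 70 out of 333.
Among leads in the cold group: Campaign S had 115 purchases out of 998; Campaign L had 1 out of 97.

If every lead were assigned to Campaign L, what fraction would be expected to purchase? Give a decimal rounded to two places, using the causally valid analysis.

0.32

The engagement tier-specific comparison favours Campaign S throughout, but the pooled figures favour Campaign L. The question is whether to condition on engagement tier.
Engagement tier here is a post-treatment variable shaped by the campaign; conditioning on it would introduce bias rather than remove it. The overall comparison is the causal one.
So P(outcome | do(Campaign L)) is just the pooled rate for Campaign L: 323/1000 = 0.323.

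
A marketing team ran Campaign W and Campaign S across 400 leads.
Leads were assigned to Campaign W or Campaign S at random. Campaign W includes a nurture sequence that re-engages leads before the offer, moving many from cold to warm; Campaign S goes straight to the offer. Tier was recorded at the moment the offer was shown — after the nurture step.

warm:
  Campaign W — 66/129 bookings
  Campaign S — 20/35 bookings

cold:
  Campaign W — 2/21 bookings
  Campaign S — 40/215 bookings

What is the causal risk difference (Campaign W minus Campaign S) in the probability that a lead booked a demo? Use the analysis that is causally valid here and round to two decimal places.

The engagement tier-specific comparison favours Campaign S throughout, but the pooled figures favour Campaign W. The question is whether to condition on engagement tier.
Engagement tier lies on the pathway campaign → engagement tier → outcome, so adjusting for it blocks the indirect effect. For the total causal effect of campaign, use the unadjusted pooled rates.
The causal difference is the pooled difference: 0.453 − 0.240 = +0.213.

+0.21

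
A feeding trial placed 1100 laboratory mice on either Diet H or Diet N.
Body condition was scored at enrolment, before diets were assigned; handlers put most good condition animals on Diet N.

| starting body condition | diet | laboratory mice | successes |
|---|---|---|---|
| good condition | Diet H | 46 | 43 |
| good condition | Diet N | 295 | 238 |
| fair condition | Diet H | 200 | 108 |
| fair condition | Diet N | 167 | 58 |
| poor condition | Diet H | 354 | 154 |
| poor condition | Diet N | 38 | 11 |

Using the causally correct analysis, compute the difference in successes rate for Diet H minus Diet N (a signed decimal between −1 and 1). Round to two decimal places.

Starting body condition is set before the diet has any effect — it is not caused by the diet — and it independently drives the outcome. That makes it a confounder, so the causal comparison is within starting body condition levels.
Adjusting over the population distribution of starting body condition: 0.310·(0.935−0.807) + 0.334·(0.540−0.347) + 0.356·(0.435−0.289) = +0.156.

+0.16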